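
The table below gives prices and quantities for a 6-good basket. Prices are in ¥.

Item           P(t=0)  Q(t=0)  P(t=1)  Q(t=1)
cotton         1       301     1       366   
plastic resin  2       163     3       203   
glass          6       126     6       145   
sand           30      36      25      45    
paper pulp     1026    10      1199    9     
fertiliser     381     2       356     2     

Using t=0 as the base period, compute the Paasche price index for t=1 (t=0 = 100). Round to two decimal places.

Paasche price index uses current-period quantities as weights.
ΣP(t=1)·Q(t=1) = 1×366 + 3×203 + 6×145 + 25×45 + 1199×9 + 356×2 = 366 + 609 + 870 + 1125 + 10791 + 712 = 14473
ΣP(t=0)·Q(t=1) = 1×366 + 2×203 + 6×145 + 30×45 + 1026×9 + 381×2 = 366 + 406 + 870 + 1350 + 9234 + 762 = 12988
Index = 14473 / 12988 × 100 = 111.4336

111.43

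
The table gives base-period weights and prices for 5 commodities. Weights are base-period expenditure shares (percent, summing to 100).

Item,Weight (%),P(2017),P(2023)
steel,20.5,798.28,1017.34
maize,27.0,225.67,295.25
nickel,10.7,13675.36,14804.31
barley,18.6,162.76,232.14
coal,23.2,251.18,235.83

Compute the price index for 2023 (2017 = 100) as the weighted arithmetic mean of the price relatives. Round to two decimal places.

121.34

steel: 20.5 × (1017.34/798.28) = 20.5 × 1.274415 = 26.1255
maize: 27.0 × (295.25/225.67) = 27.0 × 1.308326 = 35.3248
nickel: 10.7 × (14804.31/13675.36) = 10.7 × 1.082554 = 11.5833
barley: 18.6 × (232.14/162.76) = 18.6 × 1.426272 = 26.5287
coal: 23.2 × (235.83/251.18) = 23.2 × 0.938888 = 21.7822
Index = Σ wᵢ·(p₁ᵢ/p₀ᵢ) = 26.1255 + 35.3248 + 11.5833 + 26.5287 + 21.7822 = 121.3445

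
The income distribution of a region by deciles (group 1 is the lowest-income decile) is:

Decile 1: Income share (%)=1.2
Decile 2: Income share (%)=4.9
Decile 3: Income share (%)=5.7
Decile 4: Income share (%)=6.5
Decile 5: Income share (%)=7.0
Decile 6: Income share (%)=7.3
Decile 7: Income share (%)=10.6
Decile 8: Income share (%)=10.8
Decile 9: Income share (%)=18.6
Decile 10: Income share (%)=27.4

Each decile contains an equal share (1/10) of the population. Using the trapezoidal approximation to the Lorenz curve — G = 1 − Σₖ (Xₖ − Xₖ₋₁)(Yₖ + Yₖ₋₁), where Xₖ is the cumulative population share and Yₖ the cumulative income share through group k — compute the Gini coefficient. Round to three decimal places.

Cumulative income shares Yₖ: 0.0120, 0.0610, 0.1180, 0.1830, 0.2530, 0.3260, 0.4320, 0.5400, 0.7260, 1.0000
Σ (Xₖ−Xₖ₋₁)(Yₖ+Yₖ₋₁) = (1/10)(0.0120+0.0000) + (1/10)(0.0610+0.0120) + (1/10)(0.1180+0.0610) + (1/10)(0.1830+0.1180) + (1/10)(0.2530+0.1830) + (1/10)(0.3260+0.2530) + (1/10)(0.4320+0.3260) + (1/10)(0.5400+0.4320) + (1/10)(0.7260+0.5400) + (1/10)(1.0000+0.7260)
  = 0.0012 + 0.0073 + 0.0179 + 0.0301 + 0.0436 + 0.0579 + 0.0758 + 0.0972 + 0.1266 + 0.1726 = 0.6302
G = 1 − 0.6302 = 0.3698

0.370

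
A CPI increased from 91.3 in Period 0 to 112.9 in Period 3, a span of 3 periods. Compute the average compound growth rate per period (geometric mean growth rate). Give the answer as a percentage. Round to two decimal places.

Growth factor = (112.9/91.3)^(1/3) = (1.236583)^(1/3) = 1.073349
Growth rate = 1.073349 − 1 = 0.073349 = 7.3349%

7.33%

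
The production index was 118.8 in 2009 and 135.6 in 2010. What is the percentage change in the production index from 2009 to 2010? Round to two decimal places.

Change = (135.6 − 118.8) / 118.8 × 100
       = 16.8 / 118.8 × 100 = 14.1414%

14.14%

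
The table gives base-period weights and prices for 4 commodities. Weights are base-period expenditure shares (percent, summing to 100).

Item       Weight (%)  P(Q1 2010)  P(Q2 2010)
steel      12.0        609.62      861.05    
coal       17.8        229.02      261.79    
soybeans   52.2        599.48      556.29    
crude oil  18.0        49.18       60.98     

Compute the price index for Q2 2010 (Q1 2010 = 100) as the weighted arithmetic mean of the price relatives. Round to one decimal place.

108.1

steel: 12.0 × (861.05/609.62) = 12.0 × 1.412437 = 16.9492
coal: 17.8 × (261.79/229.02) = 17.8 × 1.143088 = 20.3470
soybeans: 52.2 × (556.29/599.48) = 52.2 × 0.927954 = 48.4392
crude oil: 18.0 × (60.98/49.18) = 18.0 × 1.239935 = 22.3188
Index = Σ wᵢ·(p₁ᵢ/p₀ᵢ) = 16.9492 + 20.3470 + 48.4392 + 22.3188 = 108.0543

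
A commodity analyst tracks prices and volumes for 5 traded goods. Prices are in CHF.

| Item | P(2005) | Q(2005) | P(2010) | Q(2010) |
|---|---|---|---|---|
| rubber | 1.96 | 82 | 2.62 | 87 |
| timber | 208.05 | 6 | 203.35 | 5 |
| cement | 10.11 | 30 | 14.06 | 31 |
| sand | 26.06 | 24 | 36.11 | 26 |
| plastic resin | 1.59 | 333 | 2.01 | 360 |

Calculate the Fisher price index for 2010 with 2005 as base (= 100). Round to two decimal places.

119.41

Laspeyres component (base-period weights):
ΣP(2010)Q(2005) = 2.62×82 + 203.35×6 + 14.06×30 + 36.11×24 + 2.01×333 = 214.84 + 1220.1 + 421.8 + 866.64 + 669.33 = 3392.71
ΣP(2005)Q(2005) = 1.96×82 + 208.05×6 + 10.11×30 + 26.06×24 + 1.59×333 = 160.72 + 1248.3 + 303.3 + 625.44 + 529.47 = 2867.23
L = 3392.71 / 2867.23 × 100 = 118.3271
Paasche component (current-period weights):
ΣP(2010)Q(2010) = 2.62×87 + 203.35×5 + 14.06×31 + 36.11×26 + 2.01×360 = 227.94 + 1016.75 + 435.86 + 938.86 + 723.6 = 3343.01
ΣP(2005)Q(2010) = 1.96×87 + 208.05×5 + 10.11×31 + 26.06×26 + 1.59×360 = 170.52 + 1040.25 + 313.41 + 677.56 + 572.4 = 2774.14
P = 3343.01 / 2774.14 × 100 = 120.5062
Fisher = √(L × P) = √(118.3271 × 120.5062) = 119.4117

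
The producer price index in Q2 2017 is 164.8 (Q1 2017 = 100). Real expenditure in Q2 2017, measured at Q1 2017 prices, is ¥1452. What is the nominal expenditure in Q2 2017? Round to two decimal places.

Nominal = Real × (Index/100) = 1452 × (164.8/100)
        = 1452 × 1.648 = 2392.8960

2392.90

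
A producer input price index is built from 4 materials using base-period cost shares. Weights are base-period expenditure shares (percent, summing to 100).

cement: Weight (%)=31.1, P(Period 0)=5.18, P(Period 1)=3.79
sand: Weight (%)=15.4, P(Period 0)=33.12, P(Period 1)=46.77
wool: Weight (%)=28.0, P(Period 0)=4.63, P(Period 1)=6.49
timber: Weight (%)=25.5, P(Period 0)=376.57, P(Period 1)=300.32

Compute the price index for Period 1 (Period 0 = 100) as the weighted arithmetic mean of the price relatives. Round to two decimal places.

104.09

cement: 31.1 × (3.79/5.18) = 31.1 × 0.731660 = 22.7546
sand: 15.4 × (46.77/33.12) = 15.4 × 1.412138 = 21.7469
wool: 28.0 × (6.49/4.63) = 28.0 × 1.401728 = 39.2484
timber: 25.5 × (300.32/376.57) = 25.5 × 0.797514 = 20.3366
Index = Σ wᵢ·(p₁ᵢ/p₀ᵢ) = 22.7546 + 21.7469 + 39.2484 + 20.3366 = 104.0866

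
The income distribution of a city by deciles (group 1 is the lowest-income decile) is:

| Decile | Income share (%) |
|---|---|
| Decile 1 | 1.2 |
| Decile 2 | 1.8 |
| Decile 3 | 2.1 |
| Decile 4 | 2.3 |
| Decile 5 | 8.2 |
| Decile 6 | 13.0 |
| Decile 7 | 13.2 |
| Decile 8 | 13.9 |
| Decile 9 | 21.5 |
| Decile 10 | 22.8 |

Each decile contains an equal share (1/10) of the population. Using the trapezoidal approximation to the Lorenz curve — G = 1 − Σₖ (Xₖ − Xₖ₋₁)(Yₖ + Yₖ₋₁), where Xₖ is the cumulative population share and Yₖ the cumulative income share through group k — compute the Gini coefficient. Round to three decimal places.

0.429

Cumulative income shares Yₖ: 0.0120, 0.0300, 0.0510, 0.0740, 0.1560, 0.2860, 0.4180, 0.5570, 0.7720, 1.0000
Σ (Xₖ−Xₖ₋₁)(Yₖ+Yₖ₋₁) = (1/10)(0.0120+0.0000) + (1/10)(0.0300+0.0120) + (1/10)(0.0510+0.0300) + (1/10)(0.0740+0.0510) + (1/10)(0.1560+0.0740) + (1/10)(0.2860+0.1560) + (1/10)(0.4180+0.2860) + (1/10)(0.5570+0.4180) + (1/10)(0.7720+0.5570) + (1/10)(1.0000+0.7720)
  = 0.0012 + 0.0042 + 0.0081 + 0.0125 + 0.0230 + 0.0442 + 0.0704 + 0.0975 + 0.1329 + 0.1772 = 0.5712
G = 1 − 0.5712 = 0.4288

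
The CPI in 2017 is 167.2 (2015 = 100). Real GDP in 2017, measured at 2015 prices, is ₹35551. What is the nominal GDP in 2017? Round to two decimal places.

Nominal = Real × (Index/100) = 35551 × (167.2/100)
        = 35551 × 1.672 = 59441.2720

59441.27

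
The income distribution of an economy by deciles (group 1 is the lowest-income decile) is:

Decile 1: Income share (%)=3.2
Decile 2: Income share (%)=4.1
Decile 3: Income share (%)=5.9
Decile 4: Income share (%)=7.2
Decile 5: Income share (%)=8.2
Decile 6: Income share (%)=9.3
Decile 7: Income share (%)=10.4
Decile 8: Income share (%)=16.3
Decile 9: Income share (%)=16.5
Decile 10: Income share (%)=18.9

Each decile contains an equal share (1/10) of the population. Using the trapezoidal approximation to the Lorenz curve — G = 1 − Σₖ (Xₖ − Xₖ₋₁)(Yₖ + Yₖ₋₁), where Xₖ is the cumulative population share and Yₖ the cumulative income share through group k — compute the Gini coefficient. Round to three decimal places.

0.291

Cumulative income shares Yₖ: 0.0320, 0.0730, 0.1320, 0.2040, 0.2860, 0.3790, 0.4830, 0.6460, 0.8110, 1.0000
Σ (Xₖ−Xₖ₋₁)(Yₖ+Yₖ₋₁) = (1/10)(0.0320+0.0000) + (1/10)(0.0730+0.0320) + (1/10)(0.1320+0.0730) + (1/10)(0.2040+0.1320) + (1/10)(0.2860+0.2040) + (1/10)(0.3790+0.2860) + (1/10)(0.4830+0.3790) + (1/10)(0.6460+0.4830) + (1/10)(0.8110+0.6460) + (1/10)(1.0000+0.8110)
  = 0.0032 + 0.0105 + 0.0205 + 0.0336 + 0.0490 + 0.0665 + 0.0862 + 0.1129 + 0.1457 + 0.1811 = 0.7092
G = 1 − 0.7092 = 0.2908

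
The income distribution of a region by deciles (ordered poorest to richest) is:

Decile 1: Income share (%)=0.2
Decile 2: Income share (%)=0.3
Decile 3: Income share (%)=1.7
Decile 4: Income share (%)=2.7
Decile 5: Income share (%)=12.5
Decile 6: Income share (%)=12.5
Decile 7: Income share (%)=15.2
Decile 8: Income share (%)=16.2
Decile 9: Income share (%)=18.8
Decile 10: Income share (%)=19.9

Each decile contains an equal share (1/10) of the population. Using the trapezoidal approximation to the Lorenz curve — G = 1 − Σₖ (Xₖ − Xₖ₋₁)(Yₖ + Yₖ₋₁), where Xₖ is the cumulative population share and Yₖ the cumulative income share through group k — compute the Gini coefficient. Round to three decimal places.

0.417

Cumulative income shares Yₖ: 0.0020, 0.0050, 0.0220, 0.0490, 0.1740, 0.2990, 0.4510, 0.6130, 0.8010, 1.0000
Σ (Xₖ−Xₖ₋₁)(Yₖ+Yₖ₋₁) = (1/10)(0.0020+0.0000) + (1/10)(0.0050+0.0020) + (1/10)(0.0220+0.0050) + (1/10)(0.0490+0.0220) + (1/10)(0.1740+0.0490) + (1/10)(0.2990+0.1740) + (1/10)(0.4510+0.2990) + (1/10)(0.6130+0.4510) + (1/10)(0.8010+0.6130) + (1/10)(1.0000+0.8010)
  = 0.0002 + 0.0007 + 0.0027 + 0.0071 + 0.0223 + 0.0473 + 0.0750 + 0.1064 + 0.1414 + 0.1801 = 0.5832
G = 1 − 0.5832 = 0.4168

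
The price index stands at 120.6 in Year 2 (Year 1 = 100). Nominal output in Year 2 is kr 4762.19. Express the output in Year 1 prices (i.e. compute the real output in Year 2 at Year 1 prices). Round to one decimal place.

3948.7

Real = Nominal ÷ (Index/100) = 4762.19 ÷ (120.6/100)
     = 4762.19 ÷ 1.206 = 3948.7479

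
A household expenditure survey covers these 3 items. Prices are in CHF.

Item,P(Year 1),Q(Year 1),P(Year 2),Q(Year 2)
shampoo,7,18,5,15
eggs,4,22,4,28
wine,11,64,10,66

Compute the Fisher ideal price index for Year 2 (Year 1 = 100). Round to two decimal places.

89.46

Laspeyres component (base-period weights):
ΣP(Year 2)Q(Year 1) = 5×18 + 4×22 + 10×64 = 90 + 88 + 640 = 818
ΣP(Year 1)Q(Year 1) = 7×18 + 4×22 + 11×64 = 126 + 88 + 704 = 918
L = 818 / 918 × 100 = 89.1068
Paasche component (current-period weights):
ΣP(Year 2)Q(Year 2) = 5×15 + 4×28 + 10×66 = 75 + 112 + 660 = 847
ΣP(Year 1)Q(Year 2) = 7×15 + 4×28 + 11×66 = 105 + 112 + 726 = 943
P = 847 / 943 × 100 = 89.8197
Fisher = √(L × P) = √(89.1068 × 89.8197) = 89.4625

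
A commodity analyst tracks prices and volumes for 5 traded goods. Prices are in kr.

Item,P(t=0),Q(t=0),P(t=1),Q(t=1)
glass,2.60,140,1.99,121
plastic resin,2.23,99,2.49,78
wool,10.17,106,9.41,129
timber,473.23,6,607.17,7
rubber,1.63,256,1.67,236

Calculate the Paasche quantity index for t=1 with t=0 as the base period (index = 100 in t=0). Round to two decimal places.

112.52

Paasche quantity index uses current-period prices as weights.
ΣP(t=1)·Q(t=1) = 1.99×121 + 2.49×78 + 9.41×129 + 607.17×7 + 1.67×236 = 240.79 + 194.22 + 1213.89 + 4250.19 + 394.12 = 6293.21
ΣP(t=1)·Q(t=0) = 1.99×140 + 2.49×99 + 9.41×106 + 607.17×6 + 1.67×256 = 278.6 + 246.51 + 997.46 + 3643.02 + 427.52 = 5593.11
Index = 6293.21 / 5593.11 × 100 = 112.5172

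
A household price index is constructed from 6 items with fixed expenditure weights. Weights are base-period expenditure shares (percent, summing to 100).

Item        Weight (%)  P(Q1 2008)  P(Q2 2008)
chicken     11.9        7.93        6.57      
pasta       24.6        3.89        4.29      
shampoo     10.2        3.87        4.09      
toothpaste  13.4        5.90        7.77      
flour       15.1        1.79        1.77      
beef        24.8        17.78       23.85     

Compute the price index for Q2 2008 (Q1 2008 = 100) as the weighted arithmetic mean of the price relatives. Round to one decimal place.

113.6

chicken: 11.9 × (6.57/7.93) = 11.9 × 0.828499 = 9.8591
pasta: 24.6 × (4.29/3.89) = 24.6 × 1.102828 = 27.1296
shampoo: 10.2 × (4.09/3.87) = 10.2 × 1.056848 = 10.7798
toothpaste: 13.4 × (7.77/5.90) = 13.4 × 1.316949 = 17.6471
flour: 15.1 × (1.77/1.79) = 15.1 × 0.988827 = 14.9313
beef: 24.8 × (23.85/17.78) = 24.8 × 1.341395 = 33.2666
Index = Σ wᵢ·(p₁ᵢ/p₀ᵢ) = 9.8591 + 27.1296 + 10.7798 + 17.6471 + 14.9313 + 33.2666 = 113.6135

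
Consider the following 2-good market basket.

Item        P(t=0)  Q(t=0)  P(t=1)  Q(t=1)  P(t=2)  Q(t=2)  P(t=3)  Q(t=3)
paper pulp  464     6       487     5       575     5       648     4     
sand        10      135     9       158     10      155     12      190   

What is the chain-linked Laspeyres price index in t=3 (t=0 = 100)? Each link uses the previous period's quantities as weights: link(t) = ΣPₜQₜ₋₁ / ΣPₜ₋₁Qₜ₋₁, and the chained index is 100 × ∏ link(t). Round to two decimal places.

133.22

Link t=0→t=1:
ΣP(t=1)Q(t=0) = 487×6 + 9×135 = 2922 + 1215 = 4137
ΣP(t=0)Q(t=0) = 464×6 + 10×135 = 2784 + 1350 = 4134
link = 4137/4134 = 1.000726
Link t=1→t=2:
ΣP(t=2)Q(t=1) = 575×5 + 10×158 = 2875 + 1580 = 4455
ΣP(t=1)Q(t=1) = 487×5 + 9×158 = 2435 + 1422 = 3857
link = 4455/3857 = 1.155043
Link t=2→t=3:
ΣP(t=3)Q(t=2) = 648×5 + 12×155 = 3240 + 1860 = 5100
ΣP(t=2)Q(t=2) = 575×5 + 10×155 = 2875 + 1550 = 4425
link = 5100/4425 = 1.152542
Chained index = 100 × 1.000726 × 1.155043 × 1.152542 = 133.2202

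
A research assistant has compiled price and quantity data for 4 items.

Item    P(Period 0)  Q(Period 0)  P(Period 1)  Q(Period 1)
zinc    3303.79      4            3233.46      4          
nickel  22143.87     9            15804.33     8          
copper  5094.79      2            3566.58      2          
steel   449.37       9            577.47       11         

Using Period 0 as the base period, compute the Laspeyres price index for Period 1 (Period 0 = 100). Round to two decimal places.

73.87

Laspeyres price index uses base-period quantities as weights.
ΣP(Period 1)·Q(Period 0) = 3233.46×4 + 15804.33×9 + 3566.58×2 + 577.47×9 = 12933.84 + 142238.97 + 7133.16 + 5197.23 = 167503.2
ΣP(Period 0)·Q(Period 0) = 3303.79×4 + 22143.87×9 + 5094.79×2 + 449.37×9 = 13215.16 + 199294.83 + 10189.58 + 4044.33 = 226743.9
Index = 167503.2 / 226743.9 × 100 = 73.8733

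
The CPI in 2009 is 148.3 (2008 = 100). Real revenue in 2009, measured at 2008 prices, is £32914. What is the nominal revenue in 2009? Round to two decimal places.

Nominal = Real × (Index/100) = 32914 × (148.3/100)
        = 32914 × 1.483 = 48811.4620

48811.46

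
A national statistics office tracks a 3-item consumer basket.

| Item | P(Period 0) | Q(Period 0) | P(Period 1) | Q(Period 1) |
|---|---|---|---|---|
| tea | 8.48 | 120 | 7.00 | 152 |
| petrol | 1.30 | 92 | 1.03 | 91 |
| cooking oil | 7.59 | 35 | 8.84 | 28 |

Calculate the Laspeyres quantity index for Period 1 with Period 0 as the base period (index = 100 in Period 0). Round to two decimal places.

Laspeyres quantity index uses base-period prices as weights.
ΣP(Period 0)·Q(Period 1) = 8.48×152 + 1.30×91 + 7.59×28 = 1288.96 + 118.3 + 212.52 = 1619.78
ΣP(Period 0)·Q(Period 0) = 8.48×120 + 1.30×92 + 7.59×35 = 1017.6 + 119.6 + 265.65 = 1402.85
Index = 1619.78 / 1402.85 × 100 = 115.4635

115.46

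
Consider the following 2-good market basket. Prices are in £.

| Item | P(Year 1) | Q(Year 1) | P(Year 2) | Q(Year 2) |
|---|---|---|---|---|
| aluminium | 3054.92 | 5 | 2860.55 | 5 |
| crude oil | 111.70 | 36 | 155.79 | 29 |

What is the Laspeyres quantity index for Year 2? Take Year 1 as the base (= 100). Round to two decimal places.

95.95

Laspeyres quantity index uses base-period prices as weights.
ΣP(Year 1)·Q(Year 2) = 3054.92×5 + 111.70×29 = 15274.6 + 3239.3 = 18513.9
ΣP(Year 1)·Q(Year 1) = 3054.92×5 + 111.70×36 = 15274.6 + 4021.2 = 19295.8
Index = 18513.9 / 19295.8 × 100 = 95.9478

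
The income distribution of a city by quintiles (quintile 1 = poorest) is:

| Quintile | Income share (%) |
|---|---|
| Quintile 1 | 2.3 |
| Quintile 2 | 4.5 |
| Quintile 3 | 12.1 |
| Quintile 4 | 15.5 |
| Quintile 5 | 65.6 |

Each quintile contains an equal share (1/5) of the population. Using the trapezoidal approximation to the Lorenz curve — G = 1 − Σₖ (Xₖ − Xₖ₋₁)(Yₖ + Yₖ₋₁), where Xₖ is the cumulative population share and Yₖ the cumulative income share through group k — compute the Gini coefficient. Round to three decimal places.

0.550

Cumulative income shares Yₖ: 0.0230, 0.0680, 0.1890, 0.3440, 1.0000
Σ (Xₖ−Xₖ₋₁)(Yₖ+Yₖ₋₁) = (1/5)(0.0230+0.0000) + (1/5)(0.0680+0.0230) + (1/5)(0.1890+0.0680) + (1/5)(0.3440+0.1890) + (1/5)(1.0000+0.3440)
  = 0.0046 + 0.0182 + 0.0514 + 0.1066 + 0.2688 = 0.4496
G = 1 − 0.4496 = 0.5504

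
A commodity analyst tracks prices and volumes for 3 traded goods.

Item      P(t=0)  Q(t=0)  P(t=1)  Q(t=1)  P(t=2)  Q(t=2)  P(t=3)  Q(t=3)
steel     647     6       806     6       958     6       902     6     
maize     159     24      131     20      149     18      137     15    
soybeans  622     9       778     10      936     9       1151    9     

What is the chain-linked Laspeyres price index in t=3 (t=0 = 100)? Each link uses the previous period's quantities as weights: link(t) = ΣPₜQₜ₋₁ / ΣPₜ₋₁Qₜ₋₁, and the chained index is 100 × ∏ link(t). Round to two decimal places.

144.75

Link t=0→t=1:
ΣP(t=1)Q(t=0) = 806×6 + 131×24 + 778×9 = 4836 + 3144 + 7002 = 14982
ΣP(t=0)Q(t=0) = 647×6 + 159×24 + 622×9 = 3882 + 3816 + 5598 = 13296
link = 14982/13296 = 1.126805
Link t=1→t=2:
ΣP(t=2)Q(t=1) = 958×6 + 149×20 + 936×10 = 5748 + 2980 + 9360 = 18088
ΣP(t=1)Q(t=1) = 806×6 + 131×20 + 778×10 = 4836 + 2620 + 7780 = 15236
link = 18088/15236 = 1.187188
Link t=2→t=3:
ΣP(t=3)Q(t=2) = 902×6 + 137×18 + 1151×9 = 5412 + 2466 + 10359 = 18237
ΣP(t=2)Q(t=2) = 958×6 + 149×18 + 936×9 = 5748 + 2682 + 8424 = 16854
link = 18237/16854 = 1.082058
Chained index = 100 × 1.126805 × 1.187188 × 1.082058 = 144.7501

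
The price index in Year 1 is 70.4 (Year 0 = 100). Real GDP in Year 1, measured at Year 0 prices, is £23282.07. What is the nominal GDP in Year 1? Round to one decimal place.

Nominal = Real × (Index/100) = 23282.07 × (70.4/100)
        = 23282.07 × 0.704 = 16390.5773

16390.6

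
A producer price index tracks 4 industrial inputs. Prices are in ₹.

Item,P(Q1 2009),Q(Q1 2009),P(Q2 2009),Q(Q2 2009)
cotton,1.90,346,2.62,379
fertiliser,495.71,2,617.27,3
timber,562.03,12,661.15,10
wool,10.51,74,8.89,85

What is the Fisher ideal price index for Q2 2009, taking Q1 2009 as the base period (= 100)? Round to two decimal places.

Laspeyres component (base-period weights):
ΣP(Q2 2009)Q(Q1 2009) = 2.62×346 + 617.27×2 + 661.15×12 + 8.89×74 = 906.52 + 1234.54 + 7933.8 + 657.86 = 10732.72
ΣP(Q1 2009)Q(Q1 2009) = 1.90×346 + 495.71×2 + 562.03×12 + 10.51×74 = 657.4 + 991.42 + 6744.36 + 777.74 = 9170.92
L = 10732.72 / 9170.92 × 100 = 117.0299
Paasche component (current-period weights):
ΣP(Q2 2009)Q(Q2 2009) = 2.62×379 + 617.27×3 + 661.15×10 + 8.89×85 = 992.98 + 1851.81 + 6611.5 + 755.65 = 10211.94
ΣP(Q1 2009)Q(Q2 2009) = 1.90×379 + 495.71×3 + 562.03×10 + 10.51×85 = 720.1 + 1487.13 + 5620.3 + 893.35 = 8720.88
P = 10211.94 / 8720.88 × 100 = 117.0976
Fisher = √(L × P) = √(117.0299 × 117.0976) = 117.0637

117.06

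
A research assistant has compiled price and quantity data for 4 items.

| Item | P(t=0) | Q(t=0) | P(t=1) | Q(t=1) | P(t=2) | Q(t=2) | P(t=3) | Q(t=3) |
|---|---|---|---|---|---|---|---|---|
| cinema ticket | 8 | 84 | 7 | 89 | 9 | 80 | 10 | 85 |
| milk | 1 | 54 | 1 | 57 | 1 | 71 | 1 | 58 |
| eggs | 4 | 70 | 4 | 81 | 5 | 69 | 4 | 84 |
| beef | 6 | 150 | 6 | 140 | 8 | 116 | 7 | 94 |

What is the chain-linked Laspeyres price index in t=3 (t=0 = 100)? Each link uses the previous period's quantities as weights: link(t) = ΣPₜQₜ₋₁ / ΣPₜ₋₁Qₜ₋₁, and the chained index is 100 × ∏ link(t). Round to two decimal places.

Link t=0→t=1:
ΣP(t=1)Q(t=0) = 7×84 + 1×54 + 4×70 + 6×150 = 588 + 54 + 280 + 900 = 1822
ΣP(t=0)Q(t=0) = 8×84 + 1×54 + 4×70 + 6×150 = 672 + 54 + 280 + 900 = 1906
link = 1822/1906 = 0.955929
Link t=1→t=2:
ΣP(t=2)Q(t=1) = 9×89 + 1×57 + 5×81 + 8×140 = 801 + 57 + 405 + 1120 = 2383
ΣP(t=1)Q(t=1) = 7×89 + 1×57 + 4×81 + 6×140 = 623 + 57 + 324 + 840 = 1844
link = 2383/1844 = 1.292299
Link t=2→t=3:
ΣP(t=3)Q(t=2) = 10×80 + 1×71 + 4×69 + 7×116 = 800 + 71 + 276 + 812 = 1959
ΣP(t=2)Q(t=2) = 9×80 + 1×71 + 5×69 + 8×116 = 720 + 71 + 345 + 928 = 2064
link = 1959/2064 = 0.949128
Chained index = 100 × 0.955929 × 1.292299 × 0.949128 = 117.2501

117.25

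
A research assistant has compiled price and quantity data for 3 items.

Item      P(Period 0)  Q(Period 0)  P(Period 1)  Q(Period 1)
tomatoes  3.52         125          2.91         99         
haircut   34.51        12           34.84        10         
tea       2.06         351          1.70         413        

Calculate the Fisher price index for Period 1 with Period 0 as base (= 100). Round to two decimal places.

87.04

Laspeyres component (base-period weights):
ΣP(Period 1)Q(Period 0) = 2.91×125 + 34.84×12 + 1.70×351 = 363.75 + 418.08 + 596.7 = 1378.53
ΣP(Period 0)Q(Period 0) = 3.52×125 + 34.51×12 + 2.06×351 = 440 + 414.12 + 723.06 = 1577.18
L = 1378.53 / 1577.18 × 100 = 87.4047
Paasche component (current-period weights):
ΣP(Period 1)Q(Period 1) = 2.91×99 + 34.84×10 + 1.70×413 = 288.09 + 348.4 + 702.1 = 1338.59
ΣP(Period 0)Q(Period 1) = 3.52×99 + 34.51×10 + 2.06×413 = 348.48 + 345.1 + 850.78 = 1544.36
P = 1338.59 / 1544.36 × 100 = 86.6760
Fisher = √(L × P) = √(87.4047 × 86.6760) = 87.0396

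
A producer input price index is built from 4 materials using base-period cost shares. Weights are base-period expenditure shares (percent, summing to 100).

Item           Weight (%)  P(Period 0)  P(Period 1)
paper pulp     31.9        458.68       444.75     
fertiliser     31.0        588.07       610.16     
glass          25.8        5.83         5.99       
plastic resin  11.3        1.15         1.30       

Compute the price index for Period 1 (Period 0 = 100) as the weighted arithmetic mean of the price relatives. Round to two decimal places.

paper pulp: 31.9 × (444.75/458.68) = 31.9 × 0.969630 = 30.9312
fertiliser: 31.0 × (610.16/588.07) = 31.0 × 1.037564 = 32.1645
glass: 25.8 × (5.99/5.83) = 25.8 × 1.027444 = 26.5081
plastic resin: 11.3 × (1.30/1.15) = 11.3 × 1.130435 = 12.7739
Index = Σ wᵢ·(p₁ᵢ/p₀ᵢ) = 30.9312 + 32.1645 + 26.5081 + 12.7739 = 102.3776

102.38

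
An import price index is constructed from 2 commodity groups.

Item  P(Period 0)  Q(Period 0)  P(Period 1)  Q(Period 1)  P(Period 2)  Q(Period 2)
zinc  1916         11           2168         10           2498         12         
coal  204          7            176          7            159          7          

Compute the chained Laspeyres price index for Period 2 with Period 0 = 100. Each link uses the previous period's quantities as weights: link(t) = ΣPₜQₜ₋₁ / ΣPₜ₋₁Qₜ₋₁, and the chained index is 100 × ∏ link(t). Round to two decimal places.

Link Period 0→Period 1:
ΣP(Period 1)Q(Period 0) = 2168×11 + 176×7 = 23848 + 1232 = 25080
ΣP(Period 0)Q(Period 0) = 1916×11 + 204×7 = 21076 + 1428 = 22504
link = 25080/22504 = 1.114469
Link Period 1→Period 2:
ΣP(Period 2)Q(Period 1) = 2498×10 + 159×7 = 24980 + 1113 = 26093
ΣP(Period 1)Q(Period 1) = 2168×10 + 176×7 = 21680 + 1232 = 22912
link = 26093/22912 = 1.138836
Chained index = 100 × 1.114469 × 1.138836 = 126.9196

126.92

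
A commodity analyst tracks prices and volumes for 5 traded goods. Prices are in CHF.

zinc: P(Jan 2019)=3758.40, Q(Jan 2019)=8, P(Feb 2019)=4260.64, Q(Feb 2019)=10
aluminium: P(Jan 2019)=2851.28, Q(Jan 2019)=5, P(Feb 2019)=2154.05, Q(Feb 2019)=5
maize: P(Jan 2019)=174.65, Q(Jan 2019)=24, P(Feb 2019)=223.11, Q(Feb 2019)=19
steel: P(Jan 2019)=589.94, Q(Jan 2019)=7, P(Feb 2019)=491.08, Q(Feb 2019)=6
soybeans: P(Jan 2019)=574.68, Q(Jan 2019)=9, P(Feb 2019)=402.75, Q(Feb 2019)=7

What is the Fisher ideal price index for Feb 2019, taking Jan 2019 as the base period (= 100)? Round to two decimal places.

Laspeyres component (base-period weights):
ΣP(Feb 2019)Q(Jan 2019) = 4260.64×8 + 2154.05×5 + 223.11×24 + 491.08×7 + 402.75×9 = 34085.12 + 10770.25 + 5354.64 + 3437.56 + 3624.75 = 57272.32
ΣP(Jan 2019)Q(Jan 2019) = 3758.40×8 + 2851.28×5 + 174.65×24 + 589.94×7 + 574.68×9 = 30067.2 + 14256.4 + 4191.6 + 4129.58 + 5172.12 = 57816.9
L = 57272.32 / 57816.9 × 100 = 99.0581
Paasche component (current-period weights):
ΣP(Feb 2019)Q(Feb 2019) = 4260.64×10 + 2154.05×5 + 223.11×19 + 491.08×6 + 402.75×7 = 42606.4 + 10770.25 + 4239.09 + 2946.48 + 2819.25 = 63381.47
ΣP(Jan 2019)Q(Feb 2019) = 3758.40×10 + 2851.28×5 + 174.65×19 + 589.94×6 + 574.68×7 = 37584 + 14256.4 + 3318.35 + 3539.64 + 4022.76 = 62721.15
P = 63381.47 / 62721.15 × 100 = 101.0528
Fisher = √(L × P) = √(99.0581 × 101.0528) = 100.0505

100.05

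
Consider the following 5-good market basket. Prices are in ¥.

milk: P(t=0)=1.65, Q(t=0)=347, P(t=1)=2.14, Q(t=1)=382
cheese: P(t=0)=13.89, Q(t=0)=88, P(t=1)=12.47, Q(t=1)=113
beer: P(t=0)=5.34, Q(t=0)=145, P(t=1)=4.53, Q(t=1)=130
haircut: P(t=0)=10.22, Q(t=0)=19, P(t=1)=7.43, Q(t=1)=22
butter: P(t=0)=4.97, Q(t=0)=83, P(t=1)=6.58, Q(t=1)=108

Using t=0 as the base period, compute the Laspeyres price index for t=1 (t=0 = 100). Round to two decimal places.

100.26

Laspeyres price index uses base-period quantities as weights.
ΣP(t=1)·Q(t=0) = 2.14×347 + 12.47×88 + 4.53×145 + 7.43×19 + 6.58×83 = 742.58 + 1097.36 + 656.85 + 141.17 + 546.14 = 3184.1
ΣP(t=0)·Q(t=0) = 1.65×347 + 13.89×88 + 5.34×145 + 10.22×19 + 4.97×83 = 572.55 + 1222.32 + 774.3 + 194.18 + 412.51 = 3175.86
Index = 3184.1 / 3175.86 × 100 = 100.2595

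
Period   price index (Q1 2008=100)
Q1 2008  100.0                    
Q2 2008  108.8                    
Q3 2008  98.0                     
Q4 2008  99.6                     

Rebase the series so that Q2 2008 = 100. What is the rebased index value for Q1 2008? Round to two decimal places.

Rebased(Q1 2008) = 100.0 / 108.8 × 100 = 91.9118

91.91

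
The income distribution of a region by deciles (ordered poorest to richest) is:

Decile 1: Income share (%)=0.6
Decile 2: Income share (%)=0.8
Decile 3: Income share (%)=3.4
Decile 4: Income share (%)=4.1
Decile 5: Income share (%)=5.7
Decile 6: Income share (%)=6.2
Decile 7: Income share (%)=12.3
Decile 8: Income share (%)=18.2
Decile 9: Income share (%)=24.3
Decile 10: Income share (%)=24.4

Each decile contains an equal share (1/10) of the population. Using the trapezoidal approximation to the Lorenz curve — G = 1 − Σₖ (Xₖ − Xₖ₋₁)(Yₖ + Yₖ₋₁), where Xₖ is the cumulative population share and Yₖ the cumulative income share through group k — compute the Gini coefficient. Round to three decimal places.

Cumulative income shares Yₖ: 0.0060, 0.0140, 0.0480, 0.0890, 0.1460, 0.2080, 0.3310, 0.5130, 0.7560, 1.0000
Σ (Xₖ−Xₖ₋₁)(Yₖ+Yₖ₋₁) = (1/10)(0.0060+0.0000) + (1/10)(0.0140+0.0060) + (1/10)(0.0480+0.0140) + (1/10)(0.0890+0.0480) + (1/10)(0.1460+0.0890) + (1/10)(0.2080+0.1460) + (1/10)(0.3310+0.2080) + (1/10)(0.5130+0.3310) + (1/10)(0.7560+0.5130) + (1/10)(1.0000+0.7560)
  = 0.0006 + 0.0020 + 0.0062 + 0.0137 + 0.0235 + 0.0354 + 0.0539 + 0.0844 + 0.1269 + 0.1756 = 0.5222
G = 1 − 0.5222 = 0.4778

0.478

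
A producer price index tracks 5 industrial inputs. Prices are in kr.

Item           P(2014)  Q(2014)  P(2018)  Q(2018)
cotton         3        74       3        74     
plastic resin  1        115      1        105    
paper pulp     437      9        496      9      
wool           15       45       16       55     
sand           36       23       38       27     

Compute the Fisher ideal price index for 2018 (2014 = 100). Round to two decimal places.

Laspeyres component (base-period weights):
ΣP(2018)Q(2014) = 3×74 + 1×115 + 496×9 + 16×45 + 38×23 = 222 + 115 + 4464 + 720 + 874 = 6395
ΣP(2014)Q(2014) = 3×74 + 1×115 + 437×9 + 15×45 + 36×23 = 222 + 115 + 3933 + 675 + 828 = 5773
L = 6395 / 5773 × 100 = 110.7743
Paasche component (current-period weights):
ΣP(2018)Q(2018) = 3×74 + 1×105 + 496×9 + 16×55 + 38×27 = 222 + 105 + 4464 + 880 + 1026 = 6697
ΣP(2014)Q(2018) = 3×74 + 1×105 + 437×9 + 15×55 + 36×27 = 222 + 105 + 3933 + 825 + 972 = 6057
P = 6697 / 6057 × 100 = 110.5663
Fisher = √(L × P) = √(110.7743 × 110.5663) = 110.6702

110.67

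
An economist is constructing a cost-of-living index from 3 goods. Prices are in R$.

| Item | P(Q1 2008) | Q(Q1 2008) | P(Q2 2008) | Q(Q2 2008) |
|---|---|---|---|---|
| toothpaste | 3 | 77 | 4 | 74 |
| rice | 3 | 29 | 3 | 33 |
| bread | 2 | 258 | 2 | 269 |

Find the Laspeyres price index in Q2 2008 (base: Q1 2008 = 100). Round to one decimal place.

109.2

Laspeyres price index uses base-period quantities as weights.
ΣP(Q2 2008)·Q(Q1 2008) = 4×77 + 3×29 + 2×258 = 308 + 87 + 516 = 911
ΣP(Q1 2008)·Q(Q1 2008) = 3×77 + 3×29 + 2×258 = 231 + 87 + 516 = 834
Index = 911 / 834 × 100 = 109.2326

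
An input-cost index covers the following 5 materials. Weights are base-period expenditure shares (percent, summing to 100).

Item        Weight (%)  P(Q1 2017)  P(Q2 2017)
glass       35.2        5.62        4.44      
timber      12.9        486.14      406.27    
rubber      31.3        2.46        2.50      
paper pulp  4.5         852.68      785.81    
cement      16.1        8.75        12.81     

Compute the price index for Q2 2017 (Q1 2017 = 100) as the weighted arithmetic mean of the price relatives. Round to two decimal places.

glass: 35.2 × (4.44/5.62) = 35.2 × 0.790036 = 27.8093
timber: 12.9 × (406.27/486.14) = 12.9 × 0.835706 = 10.7806
rubber: 31.3 × (2.50/2.46) = 31.3 × 1.016260 = 31.8089
paper pulp: 4.5 × (785.81/852.68) = 4.5 × 0.921577 = 4.1471
cement: 16.1 × (12.81/8.75) = 16.1 × 1.464000 = 23.5704
Index = Σ wᵢ·(p₁ᵢ/p₀ᵢ) = 27.8093 + 10.7806 + 31.8089 + 4.1471 + 23.5704 = 98.1163

98.12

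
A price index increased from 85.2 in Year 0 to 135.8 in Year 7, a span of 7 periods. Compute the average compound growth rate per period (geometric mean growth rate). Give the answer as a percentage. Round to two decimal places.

6.89%

Growth factor = (135.8/85.2)^(1/7) = (1.593897)^(1/7) = 1.068865
Growth rate = 1.068865 − 1 = 0.068865 = 6.8865%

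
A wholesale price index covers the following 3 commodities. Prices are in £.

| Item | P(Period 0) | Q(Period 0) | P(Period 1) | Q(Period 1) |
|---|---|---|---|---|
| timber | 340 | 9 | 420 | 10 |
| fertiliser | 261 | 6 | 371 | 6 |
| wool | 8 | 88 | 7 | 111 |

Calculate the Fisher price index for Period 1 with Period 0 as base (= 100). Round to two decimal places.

Laspeyres component (base-period weights):
ΣP(Period 1)Q(Period 0) = 420×9 + 371×6 + 7×88 = 3780 + 2226 + 616 = 6622
ΣP(Period 0)Q(Period 0) = 340×9 + 261×6 + 8×88 = 3060 + 1566 + 704 = 5330
L = 6622 / 5330 × 100 = 124.2402
Paasche component (current-period weights):
ΣP(Period 1)Q(Period 1) = 420×10 + 371×6 + 7×111 = 4200 + 2226 + 777 = 7203
ΣP(Period 0)Q(Period 1) = 340×10 + 261×6 + 8×111 = 3400 + 1566 + 888 = 5854
P = 7203 / 5854 × 100 = 123.0441
Fisher = √(L × P) = √(124.2402 × 123.0441) = 123.6407

123.64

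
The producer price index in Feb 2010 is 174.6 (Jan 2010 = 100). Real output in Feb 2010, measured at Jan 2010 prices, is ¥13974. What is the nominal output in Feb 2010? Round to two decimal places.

Nominal = Real × (Index/100) = 13974 × (174.6/100)
        = 13974 × 1.746 = 24398.6040

24398.60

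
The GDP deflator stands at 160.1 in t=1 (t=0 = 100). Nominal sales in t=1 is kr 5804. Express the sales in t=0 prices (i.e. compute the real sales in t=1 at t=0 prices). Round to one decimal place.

Real = Nominal ÷ (Index/100) = 5804 ÷ (160.1/100)
     = 5804 ÷ 1.601 = 3625.2342

3625.2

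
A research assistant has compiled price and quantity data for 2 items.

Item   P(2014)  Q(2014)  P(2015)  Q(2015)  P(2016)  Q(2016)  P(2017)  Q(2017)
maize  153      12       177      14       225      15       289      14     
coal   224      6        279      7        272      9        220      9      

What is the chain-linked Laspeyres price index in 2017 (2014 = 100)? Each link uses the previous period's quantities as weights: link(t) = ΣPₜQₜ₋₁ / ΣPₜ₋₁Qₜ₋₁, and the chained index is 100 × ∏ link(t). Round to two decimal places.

147.74

Link 2014→2015:
ΣP(2015)Q(2014) = 177×12 + 279×6 = 2124 + 1674 = 3798
ΣP(2014)Q(2014) = 153×12 + 224×6 = 1836 + 1344 = 3180
link = 3798/3180 = 1.194340
Link 2015→2016:
ΣP(2016)Q(2015) = 225×14 + 272×7 = 3150 + 1904 = 5054
ΣP(2015)Q(2015) = 177×14 + 279×7 = 2478 + 1953 = 4431
link = 5054/4431 = 1.140600
Link 2016→2017:
ΣP(2017)Q(2016) = 289×15 + 220×9 = 4335 + 1980 = 6315
ΣP(2016)Q(2016) = 225×15 + 272×9 = 3375 + 2448 = 5823
link = 6315/5823 = 1.084493
Chained index = 100 × 1.194340 × 1.140600 × 1.084493 = 147.7365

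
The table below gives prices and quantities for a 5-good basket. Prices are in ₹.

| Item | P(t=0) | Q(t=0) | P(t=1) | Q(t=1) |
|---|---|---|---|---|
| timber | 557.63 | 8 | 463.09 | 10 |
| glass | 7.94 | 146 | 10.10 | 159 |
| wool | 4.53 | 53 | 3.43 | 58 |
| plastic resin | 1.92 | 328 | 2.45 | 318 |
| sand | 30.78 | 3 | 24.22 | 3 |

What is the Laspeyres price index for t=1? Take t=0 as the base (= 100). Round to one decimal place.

Laspeyres price index uses base-period quantities as weights.
ΣP(t=1)·Q(t=0) = 463.09×8 + 10.10×146 + 3.43×53 + 2.45×328 + 24.22×3 = 3704.72 + 1474.6 + 181.79 + 803.6 + 72.66 = 6237.37
ΣP(t=0)·Q(t=0) = 557.63×8 + 7.94×146 + 4.53×53 + 1.92×328 + 30.78×3 = 4461.04 + 1159.24 + 240.09 + 629.76 + 92.34 = 6582.47
Index = 6237.37 / 6582.47 × 100 = 94.7573

94.8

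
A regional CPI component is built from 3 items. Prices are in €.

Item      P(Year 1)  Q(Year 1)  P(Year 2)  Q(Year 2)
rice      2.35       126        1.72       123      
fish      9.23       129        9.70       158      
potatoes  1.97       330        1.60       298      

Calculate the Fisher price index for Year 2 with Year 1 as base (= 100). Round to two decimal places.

94.27

Laspeyres component (base-period weights):
ΣP(Year 2)Q(Year 1) = 1.72×126 + 9.70×129 + 1.60×330 = 216.72 + 1251.3 + 528 = 1996.02
ΣP(Year 1)Q(Year 1) = 2.35×126 + 9.23×129 + 1.97×330 = 296.1 + 1190.67 + 650.1 = 2136.87
L = 1996.02 / 2136.87 × 100 = 93.4086
Paasche component (current-period weights):
ΣP(Year 2)Q(Year 2) = 1.72×123 + 9.70×158 + 1.60×298 = 211.56 + 1532.6 + 476.8 = 2220.96
ΣP(Year 1)Q(Year 2) = 2.35×123 + 9.23×158 + 1.97×298 = 289.05 + 1458.34 + 587.06 = 2334.45
P = 2220.96 / 2334.45 × 100 = 95.1385
Fisher = √(L × P) = √(93.4086 × 95.1385) = 94.2696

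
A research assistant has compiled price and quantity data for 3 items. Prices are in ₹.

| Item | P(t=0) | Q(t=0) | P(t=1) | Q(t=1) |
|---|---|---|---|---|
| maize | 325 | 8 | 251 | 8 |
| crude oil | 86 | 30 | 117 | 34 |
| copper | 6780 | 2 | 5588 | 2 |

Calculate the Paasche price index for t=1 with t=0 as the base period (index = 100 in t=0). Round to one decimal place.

Paasche price index uses current-period quantities as weights.
ΣP(t=1)·Q(t=1) = 251×8 + 117×34 + 5588×2 = 2008 + 3978 + 11176 = 17162
ΣP(t=0)·Q(t=1) = 325×8 + 86×34 + 6780×2 = 2600 + 2924 + 13560 = 19084
Index = 17162 / 19084 × 100 = 89.9287

89.9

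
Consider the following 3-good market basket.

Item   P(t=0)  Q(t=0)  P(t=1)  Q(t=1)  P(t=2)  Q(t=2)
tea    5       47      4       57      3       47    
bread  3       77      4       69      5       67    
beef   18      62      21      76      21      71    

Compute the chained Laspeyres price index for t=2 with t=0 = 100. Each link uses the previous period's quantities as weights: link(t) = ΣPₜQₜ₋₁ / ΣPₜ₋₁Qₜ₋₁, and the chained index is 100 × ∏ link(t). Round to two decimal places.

114.30

Link t=0→t=1:
ΣP(t=1)Q(t=0) = 4×47 + 4×77 + 21×62 = 188 + 308 + 1302 = 1798
ΣP(t=0)Q(t=0) = 5×47 + 3×77 + 18×62 = 235 + 231 + 1116 = 1582
link = 1798/1582 = 1.136536
Link t=1→t=2:
ΣP(t=2)Q(t=1) = 3×57 + 5×69 + 21×76 = 171 + 345 + 1596 = 2112
ΣP(t=1)Q(t=1) = 4×57 + 4×69 + 21×76 = 228 + 276 + 1596 = 2100
link = 2112/2100 = 1.005714
Chained index = 100 × 1.136536 × 1.005714 = 114.3031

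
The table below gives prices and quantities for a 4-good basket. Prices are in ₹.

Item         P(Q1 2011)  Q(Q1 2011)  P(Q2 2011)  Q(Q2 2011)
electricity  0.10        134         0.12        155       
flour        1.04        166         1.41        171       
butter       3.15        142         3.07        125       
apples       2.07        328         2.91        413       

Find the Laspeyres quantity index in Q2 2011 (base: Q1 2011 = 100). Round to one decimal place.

109.9

Laspeyres quantity index uses base-period prices as weights.
ΣP(Q1 2011)·Q(Q2 2011) = 0.10×155 + 1.04×171 + 3.15×125 + 2.07×413 = 15.5 + 177.84 + 393.75 + 854.91 = 1442
ΣP(Q1 2011)·Q(Q1 2011) = 0.10×134 + 1.04×166 + 3.15×142 + 2.07×328 = 13.4 + 172.64 + 447.3 + 678.96 = 1312.3
Index = 1442 / 1312.3 × 100 = 109.8834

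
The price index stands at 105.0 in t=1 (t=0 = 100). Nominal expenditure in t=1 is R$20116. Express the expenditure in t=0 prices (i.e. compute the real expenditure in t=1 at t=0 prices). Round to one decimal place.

Real = Nominal ÷ (Index/100) = 20116 ÷ (105.0/100)
     = 20116 ÷ 1.050 = 19158.0952

19158.1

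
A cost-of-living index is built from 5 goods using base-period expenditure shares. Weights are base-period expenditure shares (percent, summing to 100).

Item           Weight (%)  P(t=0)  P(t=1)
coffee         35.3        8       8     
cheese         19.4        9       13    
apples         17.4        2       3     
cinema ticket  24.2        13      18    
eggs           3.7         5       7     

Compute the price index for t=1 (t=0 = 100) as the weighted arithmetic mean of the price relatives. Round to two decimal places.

128.11

coffee: 35.3 × (8/8) = 35.3 × 1.000000 = 35.3000
cheese: 19.4 × (13/9) = 19.4 × 1.444444 = 28.0222
apples: 17.4 × (3/2) = 17.4 × 1.500000 = 26.1000
cinema ticket: 24.2 × (18/13) = 24.2 × 1.384615 = 33.5077
eggs: 3.7 × (7/5) = 3.7 × 1.400000 = 5.1800
Index = Σ wᵢ·(p₁ᵢ/p₀ᵢ) = 35.3000 + 28.0222 + 26.1000 + 33.5077 + 5.1800 = 128.1099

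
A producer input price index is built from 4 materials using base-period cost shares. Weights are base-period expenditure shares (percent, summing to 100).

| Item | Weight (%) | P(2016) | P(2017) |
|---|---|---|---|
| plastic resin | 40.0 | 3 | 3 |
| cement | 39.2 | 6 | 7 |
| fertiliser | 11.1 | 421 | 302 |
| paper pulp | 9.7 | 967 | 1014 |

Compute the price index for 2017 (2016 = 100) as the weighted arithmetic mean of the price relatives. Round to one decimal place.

plastic resin: 40.0 × (3/3) = 40.0 × 1.000000 = 40.0000
cement: 39.2 × (7/6) = 39.2 × 1.166667 = 45.7333
fertiliser: 11.1 × (302/421) = 11.1 × 0.717340 = 7.9625
paper pulp: 9.7 × (1014/967) = 9.7 × 1.048604 = 10.1715
Index = Σ wᵢ·(p₁ᵢ/p₀ᵢ) = 40.0000 + 45.7333 + 7.9625 + 10.1715 = 103.8673

103.9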